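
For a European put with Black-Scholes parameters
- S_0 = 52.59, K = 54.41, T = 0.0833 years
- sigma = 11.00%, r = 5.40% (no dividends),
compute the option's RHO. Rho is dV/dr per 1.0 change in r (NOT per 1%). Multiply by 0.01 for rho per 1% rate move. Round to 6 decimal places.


Answer: Rho = -3.735400

Derivation:
d1 = -0.9140697723; d2 = -0.9458176856
phi(d1) = 0.2627111058; exp(-qT) = 1.0000000000; exp(-rT) = 0.9955119017
N(-d2) = 0.8278792083
Rho = -K*T*exp(-rT)*N(-d2) = -54.4100 * 0.0833 * 0.9955119017 * 0.8278792083 = -3.735400


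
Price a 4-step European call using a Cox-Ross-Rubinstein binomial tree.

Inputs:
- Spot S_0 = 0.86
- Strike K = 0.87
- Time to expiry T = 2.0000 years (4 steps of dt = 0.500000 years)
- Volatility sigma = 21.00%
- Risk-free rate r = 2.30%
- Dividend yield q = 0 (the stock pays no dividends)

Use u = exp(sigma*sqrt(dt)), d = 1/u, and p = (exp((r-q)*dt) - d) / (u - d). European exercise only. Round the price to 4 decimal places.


Answer: Price = V(0,0) = 0.1107

Derivation:
dt = T/N = 0.500000
u = exp(sigma*sqrt(dt)) = 1.160084; d = 1/u = 0.862007
p = (exp((r-q)*dt) - d) / (u - d) = 0.501748
Discount per step: exp(-r*dt) = 0.988566
Stock lattice S(k, i) with i counting down-moves:
  k=0: S(0,0) = 0.8600
  k=1: S(1,0) = 0.9977; S(1,1) = 0.7413
  k=2: S(2,0) = 1.1574; S(2,1) = 0.8600; S(2,2) = 0.6390
  k=3: S(3,0) = 1.3427; S(3,1) = 0.9977; S(3,2) = 0.7413; S(3,3) = 0.5508
  k=4: S(4,0) = 1.5576; S(4,1) = 1.1574; S(4,2) = 0.8600; S(4,3) = 0.6390; S(4,4) = 0.4748
Terminal payoffs V(N, i) = max(S_T - K, 0):
  V(4,0) = 0.687601; V(4,1) = 0.287384; V(4,2) = 0.000000; V(4,3) = 0.000000; V(4,4) = 0.000000
Backward induction: V(k, i) = exp(-r*dt) * [p * V(k+1, i) + (1-p) * V(k+1, i+1)].
  V(3,0) = exp(-r*dt) * [p*0.687601 + (1-p)*0.287384] = 0.482610
  V(3,1) = exp(-r*dt) * [p*0.287384 + (1-p)*0.000000] = 0.142545
  V(3,2) = exp(-r*dt) * [p*0.000000 + (1-p)*0.000000] = 0.000000
  V(3,3) = exp(-r*dt) * [p*0.000000 + (1-p)*0.000000] = 0.000000
  V(2,0) = exp(-r*dt) * [p*0.482610 + (1-p)*0.142545] = 0.309591
  V(2,1) = exp(-r*dt) * [p*0.142545 + (1-p)*0.000000] = 0.070704
  V(2,2) = exp(-r*dt) * [p*0.000000 + (1-p)*0.000000] = 0.000000
  V(1,0) = exp(-r*dt) * [p*0.309591 + (1-p)*0.070704] = 0.188386
  V(1,1) = exp(-r*dt) * [p*0.070704 + (1-p)*0.000000] = 0.035070
  V(0,0) = exp(-r*dt) * [p*0.188386 + (1-p)*0.035070] = 0.110716


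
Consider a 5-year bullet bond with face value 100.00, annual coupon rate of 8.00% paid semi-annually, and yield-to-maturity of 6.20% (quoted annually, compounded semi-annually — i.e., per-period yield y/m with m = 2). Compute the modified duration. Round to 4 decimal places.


Answer: Modified duration = 4.1229

Derivation:
Coupon per period c = face * coupon_rate / m = 4.000000
Periods per year m = 2; per-period yield y/m = 0.031000
Number of cashflows N = 10
Cashflows (t years, CF_t, discount factor 1/(1+y/m)^(m*t), PV):
  t = 0.5000: CF_t = 4.000000, DF = 0.969932, PV = 3.879728
  t = 1.0000: CF_t = 4.000000, DF = 0.940768, PV = 3.763073
  t = 1.5000: CF_t = 4.000000, DF = 0.912481, PV = 3.649925
  t = 2.0000: CF_t = 4.000000, DF = 0.885045, PV = 3.540180
  t = 2.5000: CF_t = 4.000000, DF = 0.858434, PV = 3.433734
  t = 3.0000: CF_t = 4.000000, DF = 0.832622, PV = 3.330489
  t = 3.5000: CF_t = 4.000000, DF = 0.807587, PV = 3.230348
  t = 4.0000: CF_t = 4.000000, DF = 0.783305, PV = 3.133218
  t = 4.5000: CF_t = 4.000000, DF = 0.759752, PV = 3.039009
  t = 5.0000: CF_t = 104.000000, DF = 0.736908, PV = 76.638445
Price P = sum_t PV_t = 107.638151
First compute Macaulay numerator sum_t t * PV_t:
  t * PV_t at t = 0.5000: 1.939864
  t * PV_t at t = 1.0000: 3.763073
  t * PV_t at t = 1.5000: 5.474888
  t * PV_t at t = 2.0000: 7.080360
  t * PV_t at t = 2.5000: 8.584335
  t * PV_t at t = 3.0000: 9.991467
  t * PV_t at t = 3.5000: 11.306219
  t * PV_t at t = 4.0000: 12.532874
  t * PV_t at t = 4.5000: 13.675541
  t * PV_t at t = 5.0000: 383.192227
Macaulay duration D = 457.540848 / 107.638151 = 4.250731
Modified duration = D / (1 + y/m) = 4.250731 / (1 + 0.031000) = 4.122921


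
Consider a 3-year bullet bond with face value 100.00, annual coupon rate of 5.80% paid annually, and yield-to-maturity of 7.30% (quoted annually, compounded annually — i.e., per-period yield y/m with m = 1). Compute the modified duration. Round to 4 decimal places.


Coupon per period c = face * coupon_rate / m = 5.800000
Periods per year m = 1; per-period yield y/m = 0.073000
Number of cashflows N = 3
Cashflows (t years, CF_t, discount factor 1/(1+y/m)^(m*t), PV):
  t = 1.0000: CF_t = 5.800000, DF = 0.931966, PV = 5.405405
  t = 2.0000: CF_t = 5.800000, DF = 0.868561, PV = 5.037656
  t = 3.0000: CF_t = 105.800000, DF = 0.809470, PV = 85.641941
Price P = sum_t PV_t = 96.085003
First compute Macaulay numerator sum_t t * PV_t:
  t * PV_t at t = 1.0000: 5.405405
  t * PV_t at t = 2.0000: 10.075313
  t * PV_t at t = 3.0000: 256.925823
Macaulay duration D = 272.406541 / 96.085003 = 2.835058
Modified duration = D / (1 + y/m) = 2.835058 / (1 + 0.073000) = 2.642179

Answer: Modified duration = 2.6422


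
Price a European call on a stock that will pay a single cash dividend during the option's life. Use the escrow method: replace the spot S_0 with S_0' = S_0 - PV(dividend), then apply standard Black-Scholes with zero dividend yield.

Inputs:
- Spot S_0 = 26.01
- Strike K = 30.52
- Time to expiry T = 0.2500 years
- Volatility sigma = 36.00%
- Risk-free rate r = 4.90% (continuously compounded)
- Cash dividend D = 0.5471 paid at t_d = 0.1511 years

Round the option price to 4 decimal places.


PV(D) = D * exp(-r * t_d) = 0.5471 * 0.99262344 = 0.54306428
S_0' = S_0 - PV(D) = 26.0100 - 0.54306428 = 25.46693572
d1 = (ln(S_0'/K) + (r + sigma^2/2)*T) / (sigma*sqrt(T)) = -0.84750686
d2 = d1 - sigma*sqrt(T) = -1.02750686
exp(-rT) = 0.98782473
N(d1) = 0.19835633; N(d2) = 0.15209093
C = S_0' * N(d1) - K * exp(-rT) * N(d2) = 25.46693572 * 0.19835633 - 30.5200 * 0.98782473 * 0.15209093 = 0.4662

Answer: Price = 0.4662


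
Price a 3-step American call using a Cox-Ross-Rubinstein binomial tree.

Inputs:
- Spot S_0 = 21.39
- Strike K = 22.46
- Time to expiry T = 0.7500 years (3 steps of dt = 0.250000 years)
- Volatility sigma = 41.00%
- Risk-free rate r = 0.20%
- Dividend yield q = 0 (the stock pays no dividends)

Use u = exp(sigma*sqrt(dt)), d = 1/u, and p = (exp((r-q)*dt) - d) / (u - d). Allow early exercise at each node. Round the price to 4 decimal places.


dt = T/N = 0.250000
u = exp(sigma*sqrt(dt)) = 1.227525; d = 1/u = 0.814647
p = (exp((r-q)*dt) - d) / (u - d) = 0.450140
Discount per step: exp(-r*dt) = 0.999500
Stock lattice S(k, i) with i counting down-moves:
  k=0: S(0,0) = 21.3900
  k=1: S(1,0) = 26.2568; S(1,1) = 17.4253
  k=2: S(2,0) = 32.2308; S(2,1) = 21.3900; S(2,2) = 14.1955
  k=3: S(3,0) = 39.5642; S(3,1) = 26.2568; S(3,2) = 17.4253; S(3,3) = 11.5643
Terminal payoffs V(N, i) = max(S_T - K, 0):
  V(3,0) = 17.104155; V(3,1) = 3.796761; V(3,2) = 0.000000; V(3,3) = 0.000000
Backward induction: V(k, i) = exp(-r*dt) * [p * V(k+1, i) + (1-p) * V(k+1, i+1)]; then take max(V_cont, immediate exercise) for American.
  V(2,0) = exp(-r*dt) * [p*17.104155 + (1-p)*3.796761] = 9.782060; exercise = 9.770832; V(2,0) = max -> 9.782060
  V(2,1) = exp(-r*dt) * [p*3.796761 + (1-p)*0.000000] = 1.708220; exercise = 0.000000; V(2,1) = max -> 1.708220
  V(2,2) = exp(-r*dt) * [p*0.000000 + (1-p)*0.000000] = 0.000000; exercise = 0.000000; V(2,2) = max -> 0.000000
  V(1,0) = exp(-r*dt) * [p*9.782060 + (1-p)*1.708220] = 5.339908; exercise = 3.796761; V(1,0) = max -> 5.339908
  V(1,1) = exp(-r*dt) * [p*1.708220 + (1-p)*0.000000] = 0.768554; exercise = 0.000000; V(1,1) = max -> 0.768554
  V(0,0) = exp(-r*dt) * [p*5.339908 + (1-p)*0.768554] = 2.824891; exercise = 0.000000; V(0,0) = max -> 2.824891

Answer: Price = V(0,0) = 2.8249


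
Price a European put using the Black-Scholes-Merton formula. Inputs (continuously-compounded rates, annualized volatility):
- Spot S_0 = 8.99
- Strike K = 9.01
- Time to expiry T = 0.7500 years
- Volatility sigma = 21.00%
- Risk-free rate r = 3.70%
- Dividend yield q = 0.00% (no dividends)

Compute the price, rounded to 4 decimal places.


Answer: Price = 0.5362

Derivation:
d1 = (ln(S/K) + (r - q + 0.5*sigma^2) * T) / (sigma * sqrt(T)) = 0.23129904
d2 = d1 - sigma * sqrt(T) = 0.04943370
exp(-rT) = 0.97263149; exp(-qT) = 1.00000000
P = K * exp(-rT) * N(-d2) - S_0 * exp(-qT) * N(-d1)
N(-d1) = 0.40854125; N(-d2) = 0.48028684
P = 9.0100 * 0.97263149 * 0.48028684 - 8.9900 * 1.00000000 * 0.40854125 = 0.5362


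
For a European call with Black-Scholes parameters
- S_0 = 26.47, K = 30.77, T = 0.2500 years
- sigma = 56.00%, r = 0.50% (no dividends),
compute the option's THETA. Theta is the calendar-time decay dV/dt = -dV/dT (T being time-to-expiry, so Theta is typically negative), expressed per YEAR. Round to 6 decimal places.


Answer: Theta = -5.512302

Derivation:
d1 = -0.3931363325; d2 = -0.6731363325
phi(d1) = 0.3692739047; exp(-qT) = 1.0000000000; exp(-rT) = 0.9987507809
Theta = -S*exp(-qT)*phi(d1)*sigma/(2*sqrt(T)) - r*K*exp(-rT)*N(d2) + q*S*exp(-qT)*N(d1)
N(d1) = 0.3471093953; N(d2) = 0.2504302807; sqrt(T) = 0.5000000000
Term 1 = -26.4700 * 1.0000000000 * 0.3692739047 * 0.5600 / (2 * 0.5000000000) = -5.4738209441
Term 2 = -0.0050 * 30.7700 * 0.9987507809 * 0.2504302807 = -0.0384805679
Term 3 = 0 (no dividend yield, q = 0)
Theta = -5.4738209441 + (-0.0384805679) + (0.0000000000) = -5.512302


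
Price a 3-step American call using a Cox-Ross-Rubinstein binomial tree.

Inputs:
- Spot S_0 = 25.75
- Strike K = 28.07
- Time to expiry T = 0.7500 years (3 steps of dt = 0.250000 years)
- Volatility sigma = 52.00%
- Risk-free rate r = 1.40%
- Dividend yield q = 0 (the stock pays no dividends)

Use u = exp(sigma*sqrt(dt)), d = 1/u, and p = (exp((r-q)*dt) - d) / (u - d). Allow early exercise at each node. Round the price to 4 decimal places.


Answer: Price = V(0,0) = 4.1256

Derivation:
dt = T/N = 0.250000
u = exp(sigma*sqrt(dt)) = 1.296930; d = 1/u = 0.771052
p = (exp((r-q)*dt) - d) / (u - d) = 0.442031
Discount per step: exp(-r*dt) = 0.996506
Stock lattice S(k, i) with i counting down-moves:
  k=0: S(0,0) = 25.7500
  k=1: S(1,0) = 33.3959; S(1,1) = 19.8546
  k=2: S(2,0) = 43.3122; S(2,1) = 25.7500; S(2,2) = 15.3089
  k=3: S(3,0) = 56.1729; S(3,1) = 33.3959; S(3,2) = 19.8546; S(3,3) = 11.8040
Terminal payoffs V(N, i) = max(S_T - K, 0):
  V(3,0) = 28.102911; V(3,1) = 5.325950; V(3,2) = 0.000000; V(3,3) = 0.000000
Backward induction: V(k, i) = exp(-r*dt) * [p * V(k+1, i) + (1-p) * V(k+1, i+1)]; then take max(V_cont, immediate exercise) for American.
  V(2,0) = exp(-r*dt) * [p*28.102911 + (1-p)*5.325950] = 15.340285; exercise = 15.242212; V(2,0) = max -> 15.340285
  V(2,1) = exp(-r*dt) * [p*5.325950 + (1-p)*0.000000] = 2.346009; exercise = 0.000000; V(2,1) = max -> 2.346009
  V(2,2) = exp(-r*dt) * [p*0.000000 + (1-p)*0.000000] = 0.000000; exercise = 0.000000; V(2,2) = max -> 0.000000
  V(1,0) = exp(-r*dt) * [p*15.340285 + (1-p)*2.346009] = 8.061615; exercise = 5.325950; V(1,0) = max -> 8.061615
  V(1,1) = exp(-r*dt) * [p*2.346009 + (1-p)*0.000000] = 1.033385; exercise = 0.000000; V(1,1) = max -> 1.033385
  V(0,0) = exp(-r*dt) * [p*8.061615 + (1-p)*1.033385] = 4.125615; exercise = 0.000000; V(0,0) = max -> 4.125615


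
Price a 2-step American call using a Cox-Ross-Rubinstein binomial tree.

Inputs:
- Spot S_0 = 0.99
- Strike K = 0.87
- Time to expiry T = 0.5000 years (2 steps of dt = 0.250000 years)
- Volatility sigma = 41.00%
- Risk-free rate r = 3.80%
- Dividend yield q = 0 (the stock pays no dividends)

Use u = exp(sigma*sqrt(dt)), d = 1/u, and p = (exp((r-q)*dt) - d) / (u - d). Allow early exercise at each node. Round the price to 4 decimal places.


Answer: Price = V(0,0) = 0.1946

Derivation:
dt = T/N = 0.250000
u = exp(sigma*sqrt(dt)) = 1.227525; d = 1/u = 0.814647
p = (exp((r-q)*dt) - d) / (u - d) = 0.472048
Discount per step: exp(-r*dt) = 0.990545
Stock lattice S(k, i) with i counting down-moves:
  k=0: S(0,0) = 0.9900
  k=1: S(1,0) = 1.2152; S(1,1) = 0.8065
  k=2: S(2,0) = 1.4917; S(2,1) = 0.9900; S(2,2) = 0.6570
Terminal payoffs V(N, i) = max(S_T - K, 0):
  V(2,0) = 0.621750; V(2,1) = 0.120000; V(2,2) = 0.000000
Backward induction: V(k, i) = exp(-r*dt) * [p * V(k+1, i) + (1-p) * V(k+1, i+1)]; then take max(V_cont, immediate exercise) for American.
  V(1,0) = exp(-r*dt) * [p*0.621750 + (1-p)*0.120000] = 0.353476; exercise = 0.345250; V(1,0) = max -> 0.353476
  V(1,1) = exp(-r*dt) * [p*0.120000 + (1-p)*0.000000] = 0.056110; exercise = 0.000000; V(1,1) = max -> 0.056110
  V(0,0) = exp(-r*dt) * [p*0.353476 + (1-p)*0.056110] = 0.194623; exercise = 0.120000; V(0,0) = max -> 0.194623


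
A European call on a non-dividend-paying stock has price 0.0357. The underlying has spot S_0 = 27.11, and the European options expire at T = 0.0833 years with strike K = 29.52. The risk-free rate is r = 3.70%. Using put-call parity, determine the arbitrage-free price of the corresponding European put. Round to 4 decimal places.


Answer: Put price = 2.3549

Derivation:
Put-call parity: C - P = S_0 * exp(-qT) - K * exp(-rT).
S_0 * exp(-qT) = 27.1100 * 1.00000000 = 27.11000000
K * exp(-rT) = 29.5200 * 0.99692264 = 29.42915647
P = C - S*exp(-qT) + K*exp(-rT)
P = 0.0357 - 27.11000000 + 29.42915647 = 2.3549


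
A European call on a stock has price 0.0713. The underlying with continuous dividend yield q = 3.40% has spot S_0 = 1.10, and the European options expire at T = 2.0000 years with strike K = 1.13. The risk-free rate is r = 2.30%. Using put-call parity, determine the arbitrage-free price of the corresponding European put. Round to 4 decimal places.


Answer: Put price = 0.1228

Derivation:
Put-call parity: C - P = S_0 * exp(-qT) - K * exp(-rT).
S_0 * exp(-qT) = 1.1000 * 0.93426047 = 1.02768652
K * exp(-rT) = 1.1300 * 0.95504196 = 1.07919742
P = C - S*exp(-qT) + K*exp(-rT)
P = 0.0713 - 1.02768652 + 1.07919742 = 0.1228


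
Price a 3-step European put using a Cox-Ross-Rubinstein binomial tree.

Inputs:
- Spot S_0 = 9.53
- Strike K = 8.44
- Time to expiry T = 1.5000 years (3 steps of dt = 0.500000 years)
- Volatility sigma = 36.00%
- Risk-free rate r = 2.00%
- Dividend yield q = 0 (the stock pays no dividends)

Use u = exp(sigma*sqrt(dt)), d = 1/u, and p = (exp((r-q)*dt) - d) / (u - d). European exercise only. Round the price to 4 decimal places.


dt = T/N = 0.500000
u = exp(sigma*sqrt(dt)) = 1.289892; d = 1/u = 0.775259
p = (exp((r-q)*dt) - d) / (u - d) = 0.456231
Discount per step: exp(-r*dt) = 0.990050
Stock lattice S(k, i) with i counting down-moves:
  k=0: S(0,0) = 9.5300
  k=1: S(1,0) = 12.2927; S(1,1) = 7.3882
  k=2: S(2,0) = 15.8562; S(2,1) = 9.5300; S(2,2) = 5.7278
  k=3: S(3,0) = 20.4528; S(3,1) = 12.2927; S(3,2) = 7.3882; S(3,3) = 4.4405
Terminal payoffs V(N, i) = max(K - S_T, 0):
  V(3,0) = 0.000000; V(3,1) = 0.000000; V(3,2) = 1.051784; V(3,3) = 3.999489
Backward induction: V(k, i) = exp(-r*dt) * [p * V(k+1, i) + (1-p) * V(k+1, i+1)].
  V(2,0) = exp(-r*dt) * [p*0.000000 + (1-p)*0.000000] = 0.000000
  V(2,1) = exp(-r*dt) * [p*0.000000 + (1-p)*1.051784] = 0.566237
  V(2,2) = exp(-r*dt) * [p*1.051784 + (1-p)*3.999489] = 2.628242
  V(1,0) = exp(-r*dt) * [p*0.000000 + (1-p)*0.566237] = 0.304839
  V(1,1) = exp(-r*dt) * [p*0.566237 + (1-p)*2.628242] = 1.670701
  V(0,0) = exp(-r*dt) * [p*0.304839 + (1-p)*1.670701] = 1.037130

Answer: Price = V(0,0) = 1.0371


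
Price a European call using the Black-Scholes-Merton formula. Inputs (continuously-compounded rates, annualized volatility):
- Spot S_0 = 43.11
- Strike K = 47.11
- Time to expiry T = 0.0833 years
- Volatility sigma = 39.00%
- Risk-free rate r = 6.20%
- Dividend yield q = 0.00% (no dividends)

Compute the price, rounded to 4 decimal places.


Answer: Price = 0.6718

Derivation:
d1 = (ln(S/K) + (r - q + 0.5*sigma^2) * T) / (sigma * sqrt(T)) = -0.68612475
d2 = d1 - sigma * sqrt(T) = -0.79868553
exp(-rT) = 0.99484871; exp(-qT) = 1.00000000
C = S_0 * exp(-qT) * N(d1) - K * exp(-rT) * N(d2)
N(d1) = 0.24631722; N(d2) = 0.21223639
C = 43.1100 * 1.00000000 * 0.24631722 - 47.1100 * 0.99484871 * 0.21223639 = 0.6718


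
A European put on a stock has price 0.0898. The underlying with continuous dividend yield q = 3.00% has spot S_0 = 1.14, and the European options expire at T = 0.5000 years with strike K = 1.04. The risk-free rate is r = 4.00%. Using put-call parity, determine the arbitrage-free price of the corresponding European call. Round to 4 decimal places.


Answer: Call price = 0.1934

Derivation:
Put-call parity: C - P = S_0 * exp(-qT) - K * exp(-rT).
S_0 * exp(-qT) = 1.1400 * 0.98511194 = 1.12302761
K * exp(-rT) = 1.0400 * 0.98019867 = 1.01940662
C = P + S*exp(-qT) - K*exp(-rT)
C = 0.0898 + 1.12302761 - 1.01940662 = 0.1934


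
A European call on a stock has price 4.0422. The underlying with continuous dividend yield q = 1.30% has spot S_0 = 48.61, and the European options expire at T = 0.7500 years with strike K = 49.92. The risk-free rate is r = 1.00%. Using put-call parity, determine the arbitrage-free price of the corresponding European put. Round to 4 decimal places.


Answer: Put price = 5.4508

Derivation:
Put-call parity: C - P = S_0 * exp(-qT) - K * exp(-rT).
S_0 * exp(-qT) = 48.6100 * 0.99029738 = 48.13835550
K * exp(-rT) = 49.9200 * 0.99252805 = 49.54700050
P = C - S*exp(-qT) + K*exp(-rT)
P = 4.0422 - 48.13835550 + 49.54700050 = 5.4508


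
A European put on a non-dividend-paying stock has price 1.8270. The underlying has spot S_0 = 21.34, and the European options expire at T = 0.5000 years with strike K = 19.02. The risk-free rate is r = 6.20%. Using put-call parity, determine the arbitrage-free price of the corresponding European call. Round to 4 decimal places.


Put-call parity: C - P = S_0 * exp(-qT) - K * exp(-rT).
S_0 * exp(-qT) = 21.3400 * 1.00000000 = 21.34000000
K * exp(-rT) = 19.0200 * 0.96947557 = 18.43942540
C = P + S*exp(-qT) - K*exp(-rT)
C = 1.8270 + 21.34000000 - 18.43942540 = 4.7276

Answer: Call price = 4.7276


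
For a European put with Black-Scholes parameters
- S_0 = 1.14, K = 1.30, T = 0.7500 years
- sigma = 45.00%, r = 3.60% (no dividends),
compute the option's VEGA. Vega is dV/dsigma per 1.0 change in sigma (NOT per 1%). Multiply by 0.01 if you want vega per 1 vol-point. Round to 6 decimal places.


Answer: Vega = 0.392819

Derivation:
d1 = -0.0728705903; d2 = -0.4625820220
phi(d1) = 0.3978844690; exp(-qT) = 1.0000000000; exp(-rT) = 0.9733612415
Vega = S * exp(-qT) * phi(d1) * sqrt(T) = 1.1400 * 1.0000000000 * 0.3978844690 * 0.8660254038 = 0.392819


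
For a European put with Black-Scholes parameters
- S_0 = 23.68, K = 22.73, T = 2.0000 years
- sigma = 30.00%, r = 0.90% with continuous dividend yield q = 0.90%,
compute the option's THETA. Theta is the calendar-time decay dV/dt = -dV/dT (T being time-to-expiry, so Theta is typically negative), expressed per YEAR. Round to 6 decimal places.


Answer: Theta = -0.907933

Derivation:
d1 = 0.3086407306; d2 = -0.1156233381
phi(d1) = 0.3803862544; exp(-qT) = 0.9821610324; exp(-rT) = 0.9821610324
Theta = -S*exp(-qT)*phi(d1)*sigma/(2*sqrt(T)) + r*K*exp(-rT)*N(-d2) - q*S*exp(-qT)*N(-d1)
N(-d1) = 0.3787974170; N(-d2) = 0.5460244671; sqrt(T) = 1.4142135624
Term 1 = -23.6800 * 0.9821610324 * 0.3803862544 * 0.3000 / (2 * 1.4142135624) = -0.9383513292
Term 2 = 0.0090 * 22.7300 * 0.9821610324 * 0.5460244671 = 0.1097076085
Term 3 = -0.0090 * 23.6800 * 0.9821610324 * 0.3787974170 = -0.0792891780
Theta = -0.9383513292 + (0.1097076085) + (-0.0792891780) = -0.907933


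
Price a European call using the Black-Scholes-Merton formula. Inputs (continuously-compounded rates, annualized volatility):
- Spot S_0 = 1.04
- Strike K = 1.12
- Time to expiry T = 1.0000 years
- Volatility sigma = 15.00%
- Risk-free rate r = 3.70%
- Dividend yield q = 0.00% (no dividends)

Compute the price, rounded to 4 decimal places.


d1 = (ln(S/K) + (r - q + 0.5*sigma^2) * T) / (sigma * sqrt(T)) = -0.17238648
d2 = d1 - sigma * sqrt(T) = -0.32238648
exp(-rT) = 0.96367614; exp(-qT) = 1.00000000
C = S_0 * exp(-qT) * N(d1) - K * exp(-rT) * N(d2)
N(d1) = 0.43156685; N(d2) = 0.37357996
C = 1.0400 * 1.00000000 * 0.43156685 - 1.1200 * 0.96367614 * 0.37357996 = 0.0456

Answer: Price = 0.0456


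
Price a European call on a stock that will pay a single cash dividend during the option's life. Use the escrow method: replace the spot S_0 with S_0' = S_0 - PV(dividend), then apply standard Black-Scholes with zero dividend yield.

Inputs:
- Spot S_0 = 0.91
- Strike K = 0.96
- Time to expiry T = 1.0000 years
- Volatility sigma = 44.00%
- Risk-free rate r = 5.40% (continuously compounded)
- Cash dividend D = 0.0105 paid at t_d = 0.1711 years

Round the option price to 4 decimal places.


Answer: Price = 0.1526

Derivation:
PV(D) = D * exp(-r * t_d) = 0.0105 * 0.99080315 = 0.01040343
S_0' = S_0 - PV(D) = 0.9100 - 0.01040343 = 0.89959657
d1 = (ln(S_0'/K) + (r + sigma^2/2)*T) / (sigma*sqrt(T)) = 0.19502982
d2 = d1 - sigma*sqrt(T) = -0.24497018
exp(-rT) = 0.94743211
N(d1) = 0.57731520; N(d2) = 0.40323976
C = S_0' * N(d1) - K * exp(-rT) * N(d2) = 0.89959657 * 0.57731520 - 0.9600 * 0.94743211 * 0.40323976 = 0.1526


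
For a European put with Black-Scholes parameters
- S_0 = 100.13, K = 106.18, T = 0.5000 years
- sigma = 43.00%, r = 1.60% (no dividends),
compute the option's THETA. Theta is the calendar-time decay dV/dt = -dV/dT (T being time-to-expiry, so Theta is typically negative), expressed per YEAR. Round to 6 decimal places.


d1 = -0.0146072653; d2 = -0.3186631812
phi(d1) = 0.3988997211; exp(-qT) = 1.0000000000; exp(-rT) = 0.9920319148
Theta = -S*exp(-qT)*phi(d1)*sigma/(2*sqrt(T)) + r*K*exp(-rT)*N(-d2) - q*S*exp(-qT)*N(-d1)
N(-d1) = 0.5058272485; N(-d2) = 0.6250090314; sqrt(T) = 0.7071067812
Term 1 = -100.1300 * 1.0000000000 * 0.3988997211 * 0.4300 / (2 * 0.7071067812) = -12.1445494219
Term 2 = 0.0160 * 106.1800 * 0.9920319148 * 0.6250090314 = 1.0533547081
Term 3 = 0 (no dividend yield, q = 0)
Theta = -12.1445494219 + (1.0533547081) + (0.0000000000) = -11.091195

Answer: Theta = -11.091195


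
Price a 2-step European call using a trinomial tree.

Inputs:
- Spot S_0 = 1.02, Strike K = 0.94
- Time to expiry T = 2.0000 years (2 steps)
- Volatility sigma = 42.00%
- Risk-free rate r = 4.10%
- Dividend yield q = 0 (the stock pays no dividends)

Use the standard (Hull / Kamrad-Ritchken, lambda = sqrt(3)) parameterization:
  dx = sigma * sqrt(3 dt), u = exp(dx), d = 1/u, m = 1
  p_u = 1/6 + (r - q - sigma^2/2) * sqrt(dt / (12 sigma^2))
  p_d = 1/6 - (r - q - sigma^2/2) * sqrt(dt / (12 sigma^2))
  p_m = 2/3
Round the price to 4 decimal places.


dt = T/N = 1.000000; dx = sigma*sqrt(3*dt) = 0.727461
u = exp(dx) = 2.069819; d = 1/u = 0.483134
p_u = 0.134225, p_m = 0.666667, p_d = 0.199108
Discount per step: exp(-r*dt) = 0.959829
Stock lattice S(k, j) with j the centered position index:
  k=0: S(0,+0) = 1.0200
  k=1: S(1,-1) = 0.4928; S(1,+0) = 1.0200; S(1,+1) = 2.1112
  k=2: S(2,-2) = 0.2381; S(2,-1) = 0.4928; S(2,+0) = 1.0200; S(2,+1) = 2.1112; S(2,+2) = 4.3698
Terminal payoffs V(N, j) = max(S_T - K, 0):
  V(2,-2) = 0.000000; V(2,-1) = 0.000000; V(2,+0) = 0.080000; V(2,+1) = 1.171216; V(2,+2) = 3.429835
Backward induction: V(k, j) = exp(-r*dt) * [p_u * V(k+1, j+1) + p_m * V(k+1, j) + p_d * V(k+1, j-1)]
  V(1,-1) = exp(-r*dt) * [p_u*0.080000 + p_m*0.000000 + p_d*0.000000] = 0.010307
  V(1,+0) = exp(-r*dt) * [p_u*1.171216 + p_m*0.080000 + p_d*0.000000] = 0.202082
  V(1,+1) = exp(-r*dt) * [p_u*3.429835 + p_m*1.171216 + p_d*0.080000] = 1.206610
  V(0,+0) = exp(-r*dt) * [p_u*1.206610 + p_m*0.202082 + p_d*0.010307] = 0.286731

Answer: Price = V(0,0) = 0.2867


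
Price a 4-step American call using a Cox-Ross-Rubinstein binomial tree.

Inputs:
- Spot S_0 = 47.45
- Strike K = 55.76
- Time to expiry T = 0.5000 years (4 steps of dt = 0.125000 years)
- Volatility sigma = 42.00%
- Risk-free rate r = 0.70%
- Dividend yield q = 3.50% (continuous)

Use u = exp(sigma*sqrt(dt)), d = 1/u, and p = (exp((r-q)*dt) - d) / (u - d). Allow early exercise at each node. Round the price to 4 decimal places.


Answer: Price = V(0,0) = 2.8992

Derivation:
dt = T/N = 0.125000
u = exp(sigma*sqrt(dt)) = 1.160084; d = 1/u = 0.862007
p = (exp((r-q)*dt) - d) / (u - d) = 0.451224
Discount per step: exp(-r*dt) = 0.999125
Stock lattice S(k, i) with i counting down-moves:
  k=0: S(0,0) = 47.4500
  k=1: S(1,0) = 55.0460; S(1,1) = 40.9022
  k=2: S(2,0) = 63.8580; S(2,1) = 47.4500; S(2,2) = 35.2580
  k=3: S(3,0) = 74.0806; S(3,1) = 55.0460; S(3,2) = 40.9022; S(3,3) = 30.3926
  k=4: S(4,0) = 85.9397; S(4,1) = 63.8580; S(4,2) = 47.4500; S(4,3) = 35.2580; S(4,4) = 26.1986
Terminal payoffs V(N, i) = max(S_T - K, 0):
  V(4,0) = 30.179729; V(4,1) = 8.097968; V(4,2) = 0.000000; V(4,3) = 0.000000; V(4,4) = 0.000000
Backward induction: V(k, i) = exp(-r*dt) * [p * V(k+1, i) + (1-p) * V(k+1, i+1)]; then take max(V_cont, immediate exercise) for American.
  V(3,0) = exp(-r*dt) * [p*30.179729 + (1-p)*8.097968] = 18.045982; exercise = 18.320608; V(3,0) = max -> 18.320608
  V(3,1) = exp(-r*dt) * [p*8.097968 + (1-p)*0.000000] = 3.650798; exercise = 0.000000; V(3,1) = max -> 3.650798
  V(3,2) = exp(-r*dt) * [p*0.000000 + (1-p)*0.000000] = 0.000000; exercise = 0.000000; V(3,2) = max -> 0.000000
  V(3,3) = exp(-r*dt) * [p*0.000000 + (1-p)*0.000000] = 0.000000; exercise = 0.000000; V(3,3) = max -> 0.000000
  V(2,0) = exp(-r*dt) * [p*18.320608 + (1-p)*3.650798] = 10.261180; exercise = 8.097968; V(2,0) = max -> 10.261180
  V(2,1) = exp(-r*dt) * [p*3.650798 + (1-p)*0.000000] = 1.645885; exercise = 0.000000; V(2,1) = max -> 1.645885
  V(2,2) = exp(-r*dt) * [p*0.000000 + (1-p)*0.000000] = 0.000000; exercise = 0.000000; V(2,2) = max -> 0.000000
  V(1,0) = exp(-r*dt) * [p*10.261180 + (1-p)*1.645885] = 5.528470; exercise = 0.000000; V(1,0) = max -> 5.528470
  V(1,1) = exp(-r*dt) * [p*1.645885 + (1-p)*0.000000] = 0.742013; exercise = 0.000000; V(1,1) = max -> 0.742013
  V(0,0) = exp(-r*dt) * [p*5.528470 + (1-p)*0.742013] = 2.899237; exercise = 0.000000; V(0,0) = max -> 2.899237


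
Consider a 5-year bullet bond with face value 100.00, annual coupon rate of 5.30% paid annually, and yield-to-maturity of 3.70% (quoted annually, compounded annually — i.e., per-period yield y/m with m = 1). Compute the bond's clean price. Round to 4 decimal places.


Answer: Price = 107.1833

Derivation:
Coupon per period c = face * coupon_rate / m = 5.300000
Periods per year m = 1; per-period yield y/m = 0.037000
Number of cashflows N = 5
Cashflows (t years, CF_t, discount factor 1/(1+y/m)^(m*t), PV):
  t = 1.0000: CF_t = 5.300000, DF = 0.964320, PV = 5.110897
  t = 2.0000: CF_t = 5.300000, DF = 0.929913, PV = 4.928541
  t = 3.0000: CF_t = 5.300000, DF = 0.896734, PV = 4.752691
  t = 4.0000: CF_t = 5.300000, DF = 0.864739, PV = 4.583116
  t = 5.0000: CF_t = 105.300000, DF = 0.833885, PV = 87.808102
Price P = sum_t PV_t = 107.183347


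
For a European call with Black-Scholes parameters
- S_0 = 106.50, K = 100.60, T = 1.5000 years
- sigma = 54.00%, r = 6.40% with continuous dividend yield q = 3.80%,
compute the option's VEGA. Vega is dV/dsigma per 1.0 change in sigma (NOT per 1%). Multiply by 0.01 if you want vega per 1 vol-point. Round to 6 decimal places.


Answer: Vega = 43.892096

Derivation:
d1 = 0.4758250667; d2 = -0.1855371638
phi(d1) = 0.3562426140; exp(-qT) = 0.9445940694; exp(-rT) = 0.9084640161
Vega = S * exp(-qT) * phi(d1) * sqrt(T) = 106.5000 * 0.9445940694 * 0.3562426140 * 1.2247448714 = 43.892096


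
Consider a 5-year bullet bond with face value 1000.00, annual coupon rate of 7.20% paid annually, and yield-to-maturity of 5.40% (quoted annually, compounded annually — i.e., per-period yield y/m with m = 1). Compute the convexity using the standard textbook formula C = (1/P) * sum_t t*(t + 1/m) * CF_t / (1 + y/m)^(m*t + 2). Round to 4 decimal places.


Answer: Convexity = 22.6936

Derivation:
Coupon per period c = face * coupon_rate / m = 72.000000
Periods per year m = 1; per-period yield y/m = 0.054000
Number of cashflows N = 5
Cashflows (t years, CF_t, discount factor 1/(1+y/m)^(m*t), PV):
  t = 1.0000: CF_t = 72.000000, DF = 0.948767, PV = 68.311195
  t = 2.0000: CF_t = 72.000000, DF = 0.900158, PV = 64.811381
  t = 3.0000: CF_t = 72.000000, DF = 0.854040, PV = 61.490874
  t = 4.0000: CF_t = 72.000000, DF = 0.810285, PV = 58.340487
  t = 5.0000: CF_t = 1072.000000, DF = 0.768771, PV = 824.122423
Price P = sum_t PV_t = 1077.076361
Convexity numerator sum_t t*(t + 1/m) * CF_t / (1+y/m)^(m*t + 2):
  t = 1.0000: term = 122.981747
  t = 2.0000: term = 350.042924
  t = 3.0000: term = 664.218073
  t = 4.0000: term = 1050.313208
  t = 5.0000: term = 22255.213449
Convexity = (1/P) * sum = 24442.769401 / 1077.076361 = 22.693627


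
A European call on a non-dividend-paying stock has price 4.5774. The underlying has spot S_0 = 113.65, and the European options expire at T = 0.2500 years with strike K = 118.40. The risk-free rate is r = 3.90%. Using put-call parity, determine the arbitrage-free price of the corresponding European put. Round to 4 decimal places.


Answer: Put price = 8.1786

Derivation:
Put-call parity: C - P = S_0 * exp(-qT) - K * exp(-rT).
S_0 * exp(-qT) = 113.6500 * 1.00000000 = 113.65000000
K * exp(-rT) = 118.4000 * 0.99029738 = 117.25120945
P = C - S*exp(-qT) + K*exp(-rT)
P = 4.5774 - 113.65000000 + 117.25120945 = 8.1786


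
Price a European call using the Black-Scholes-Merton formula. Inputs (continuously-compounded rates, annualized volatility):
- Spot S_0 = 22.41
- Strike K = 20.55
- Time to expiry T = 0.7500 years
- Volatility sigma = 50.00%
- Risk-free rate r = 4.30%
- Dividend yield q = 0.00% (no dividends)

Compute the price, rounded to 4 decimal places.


d1 = (ln(S/K) + (r - q + 0.5*sigma^2) * T) / (sigma * sqrt(T)) = 0.49108570
d2 = d1 - sigma * sqrt(T) = 0.05807300
exp(-rT) = 0.96826449; exp(-qT) = 1.00000000
C = S_0 * exp(-qT) * N(d1) - K * exp(-rT) * N(d2)
N(d1) = 0.68831708; N(d2) = 0.52315476
C = 22.4100 * 1.00000000 * 0.68831708 - 20.5500 * 0.96826449 * 0.52315476 = 5.0155

Answer: Price = 5.0155


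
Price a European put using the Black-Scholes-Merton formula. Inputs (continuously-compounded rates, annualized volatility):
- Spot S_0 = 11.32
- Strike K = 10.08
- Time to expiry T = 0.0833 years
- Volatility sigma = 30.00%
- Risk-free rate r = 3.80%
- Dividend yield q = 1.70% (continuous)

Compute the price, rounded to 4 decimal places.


Answer: Price = 0.0369

Derivation:
d1 = (ln(S/K) + (r - q + 0.5*sigma^2) * T) / (sigma * sqrt(T)) = 1.40342212
d2 = d1 - sigma * sqrt(T) = 1.31683690
exp(-rT) = 0.99683960; exp(-qT) = 0.99858490
P = K * exp(-rT) * N(-d2) - S_0 * exp(-qT) * N(-d1)
N(-d1) = 0.08024550; N(-d2) = 0.09394665
P = 10.0800 * 0.99683960 * 0.09394665 - 11.3200 * 0.99858490 * 0.08024550 = 0.0369


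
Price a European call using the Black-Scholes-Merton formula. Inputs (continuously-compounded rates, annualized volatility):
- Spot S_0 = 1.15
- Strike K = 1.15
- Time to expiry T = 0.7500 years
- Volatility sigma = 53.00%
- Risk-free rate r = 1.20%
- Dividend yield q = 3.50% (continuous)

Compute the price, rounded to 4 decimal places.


Answer: Price = 0.1955

Derivation:
d1 = (ln(S/K) + (r - q + 0.5*sigma^2) * T) / (sigma * sqrt(T)) = 0.19191450
d2 = d1 - sigma * sqrt(T) = -0.26707897
exp(-rT) = 0.99104038; exp(-qT) = 0.97409154
C = S_0 * exp(-qT) * N(d1) - K * exp(-rT) * N(d2)
N(d1) = 0.57609541; N(d2) = 0.39470418
C = 1.1500 * 0.97409154 * 0.57609541 - 1.1500 * 0.99104038 * 0.39470418 = 0.1955


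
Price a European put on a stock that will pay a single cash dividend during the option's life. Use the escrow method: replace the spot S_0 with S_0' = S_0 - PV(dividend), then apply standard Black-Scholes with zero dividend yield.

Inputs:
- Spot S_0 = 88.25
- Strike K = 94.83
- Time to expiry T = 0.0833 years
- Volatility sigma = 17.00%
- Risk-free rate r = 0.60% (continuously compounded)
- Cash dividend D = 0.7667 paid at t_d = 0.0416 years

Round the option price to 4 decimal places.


PV(D) = D * exp(-r * t_d) = 0.7667 * 0.99975043 = 0.76650866
S_0' = S_0 - PV(D) = 88.2500 - 0.76650866 = 87.48349134
d1 = (ln(S_0'/K) + (r + sigma^2/2)*T) / (sigma*sqrt(T)) = -1.60872911
d2 = d1 - sigma*sqrt(T) = -1.65779407
exp(-rT) = 0.99950032
N(-d1) = 0.94616221; N(-d2) = 0.95132048
P = K * exp(-rT) * N(-d2) - S_0' * N(-d1) = 94.8300 * 0.99950032 * 0.95132048 - 87.48349134 * 0.94616221 = 7.3951

Answer: Price = 7.3951


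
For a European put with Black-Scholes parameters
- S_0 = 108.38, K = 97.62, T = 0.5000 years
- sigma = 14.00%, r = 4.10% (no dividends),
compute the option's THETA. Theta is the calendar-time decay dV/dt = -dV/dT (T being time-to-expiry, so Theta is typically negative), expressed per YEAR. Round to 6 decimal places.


Answer: Theta = -1.367339

Derivation:
d1 = 1.3128061635; d2 = 1.2138112141
phi(d1) = 0.1685254428; exp(-qT) = 1.0000000000; exp(-rT) = 0.9797086965
Theta = -S*exp(-qT)*phi(d1)*sigma/(2*sqrt(T)) + r*K*exp(-rT)*N(-d2) - q*S*exp(-qT)*N(-d1)
N(-d1) = 0.0946241363; N(-d2) = 0.1124099115; sqrt(T) = 0.7071067812
Term 1 = -108.3800 * 1.0000000000 * 0.1685254428 * 0.1400 / (2 * 0.7071067812) = -1.8081217128
Term 2 = 0.0410 * 97.6200 * 0.9797086965 * 0.1124099115 = 0.4407823836
Term 3 = 0 (no dividend yield, q = 0)
Theta = -1.8081217128 + (0.4407823836) + (0.0000000000) = -1.367339


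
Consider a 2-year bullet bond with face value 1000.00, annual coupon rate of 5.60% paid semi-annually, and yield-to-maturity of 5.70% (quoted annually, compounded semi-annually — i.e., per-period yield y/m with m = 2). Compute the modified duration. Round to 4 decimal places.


Coupon per period c = face * coupon_rate / m = 28.000000
Periods per year m = 2; per-period yield y/m = 0.028500
Number of cashflows N = 4
Cashflows (t years, CF_t, discount factor 1/(1+y/m)^(m*t), PV):
  t = 0.5000: CF_t = 28.000000, DF = 0.972290, PV = 27.224113
  t = 1.0000: CF_t = 28.000000, DF = 0.945347, PV = 26.469726
  t = 1.5000: CF_t = 28.000000, DF = 0.919152, PV = 25.736243
  t = 2.0000: CF_t = 1028.000000, DF = 0.893682, PV = 918.704684
Price P = sum_t PV_t = 998.134765
First compute Macaulay numerator sum_t t * PV_t:
  t * PV_t at t = 0.5000: 13.612056
  t * PV_t at t = 1.0000: 26.469726
  t * PV_t at t = 1.5000: 38.604364
  t * PV_t at t = 2.0000: 1837.409368
Macaulay duration D = 1916.095514 / 998.134765 = 1.919676
Modified duration = D / (1 + y/m) = 1.919676 / (1 + 0.028500) = 1.866481

Answer: Modified duration = 1.8665


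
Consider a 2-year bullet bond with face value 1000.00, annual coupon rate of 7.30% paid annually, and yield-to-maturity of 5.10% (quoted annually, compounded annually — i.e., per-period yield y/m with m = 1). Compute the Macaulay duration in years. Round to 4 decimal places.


Answer: Macaulay duration = 1.9333 years

Derivation:
Coupon per period c = face * coupon_rate / m = 73.000000
Periods per year m = 1; per-period yield y/m = 0.051000
Number of cashflows N = 2
Cashflows (t years, CF_t, discount factor 1/(1+y/m)^(m*t), PV):
  t = 1.0000: CF_t = 73.000000, DF = 0.951475, PV = 69.457659
  t = 2.0000: CF_t = 1073.000000, DF = 0.905304, PV = 971.391480
Price P = sum_t PV_t = 1040.849139
Macaulay numerator sum_t t * PV_t:
  t * PV_t at t = 1.0000: 69.457659
  t * PV_t at t = 2.0000: 1942.782960
Macaulay duration D = (sum_t t * PV_t) / P = 2012.240619 / 1040.849139 = 1.933268


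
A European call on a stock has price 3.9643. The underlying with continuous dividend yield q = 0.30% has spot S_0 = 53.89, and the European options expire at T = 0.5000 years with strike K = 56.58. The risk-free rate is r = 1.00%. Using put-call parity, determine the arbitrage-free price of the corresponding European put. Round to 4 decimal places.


Answer: Put price = 6.4529

Derivation:
Put-call parity: C - P = S_0 * exp(-qT) - K * exp(-rT).
S_0 * exp(-qT) = 53.8900 * 0.99850112 = 53.80922560
K * exp(-rT) = 56.5800 * 0.99501248 = 56.29780607
P = C - S*exp(-qT) + K*exp(-rT)
P = 3.9643 - 53.80922560 + 56.29780607 = 6.4529


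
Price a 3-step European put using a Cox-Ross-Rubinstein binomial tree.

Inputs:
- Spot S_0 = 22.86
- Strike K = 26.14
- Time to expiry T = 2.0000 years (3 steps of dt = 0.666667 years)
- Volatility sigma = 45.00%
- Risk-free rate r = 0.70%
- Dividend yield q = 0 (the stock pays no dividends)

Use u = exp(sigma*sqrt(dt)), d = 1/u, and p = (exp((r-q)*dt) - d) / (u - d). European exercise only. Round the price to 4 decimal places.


dt = T/N = 0.666667
u = exp(sigma*sqrt(dt)) = 1.444009; d = 1/u = 0.692516
p = (exp((r-q)*dt) - d) / (u - d) = 0.415388
Discount per step: exp(-r*dt) = 0.995344
Stock lattice S(k, i) with i counting down-moves:
  k=0: S(0,0) = 22.8600
  k=1: S(1,0) = 33.0101; S(1,1) = 15.8309
  k=2: S(2,0) = 47.6668; S(2,1) = 22.8600; S(2,2) = 10.9632
  k=3: S(3,0) = 68.8313; S(3,1) = 33.0101; S(3,2) = 15.8309; S(3,3) = 7.5922
Terminal payoffs V(N, i) = max(K - S_T, 0):
  V(3,0) = 0.000000; V(3,1) = 0.000000; V(3,2) = 10.309077; V(3,3) = 18.547824
Backward induction: V(k, i) = exp(-r*dt) * [p * V(k+1, i) + (1-p) * V(k+1, i+1)].
  V(2,0) = exp(-r*dt) * [p*0.000000 + (1-p)*0.000000] = 0.000000
  V(2,1) = exp(-r*dt) * [p*0.000000 + (1-p)*10.309077] = 5.998749
  V(2,2) = exp(-r*dt) * [p*10.309077 + (1-p)*18.547824] = 15.055125
  V(1,0) = exp(-r*dt) * [p*0.000000 + (1-p)*5.998749] = 3.490612
  V(1,1) = exp(-r*dt) * [p*5.998749 + (1-p)*15.055125] = 11.240635
  V(0,0) = exp(-r*dt) * [p*3.490612 + (1-p)*11.240635] = 7.984022

Answer: Price = V(0,0) = 7.9840


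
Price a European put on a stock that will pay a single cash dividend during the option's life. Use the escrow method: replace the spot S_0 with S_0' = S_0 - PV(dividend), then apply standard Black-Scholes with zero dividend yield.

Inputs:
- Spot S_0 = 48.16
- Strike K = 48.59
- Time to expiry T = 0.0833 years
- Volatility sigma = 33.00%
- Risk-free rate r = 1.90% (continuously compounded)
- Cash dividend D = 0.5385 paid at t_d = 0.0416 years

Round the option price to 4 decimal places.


Answer: Price = 2.3058

Derivation:
PV(D) = D * exp(-r * t_d) = 0.5385 * 0.99920991 = 0.53807454
S_0' = S_0 - PV(D) = 48.1600 - 0.53807454 = 47.62192546
d1 = (ln(S_0'/K) + (r + sigma^2/2)*T) / (sigma*sqrt(T)) = -0.14705522
d2 = d1 - sigma*sqrt(T) = -0.24229896
exp(-rT) = 0.99841855
N(-d1) = 0.55845578; N(-d2) = 0.59572574
P = K * exp(-rT) * N(-d2) - S_0' * N(-d1) = 48.5900 * 0.99841855 * 0.59572574 - 47.62192546 * 0.55845578 = 2.3058


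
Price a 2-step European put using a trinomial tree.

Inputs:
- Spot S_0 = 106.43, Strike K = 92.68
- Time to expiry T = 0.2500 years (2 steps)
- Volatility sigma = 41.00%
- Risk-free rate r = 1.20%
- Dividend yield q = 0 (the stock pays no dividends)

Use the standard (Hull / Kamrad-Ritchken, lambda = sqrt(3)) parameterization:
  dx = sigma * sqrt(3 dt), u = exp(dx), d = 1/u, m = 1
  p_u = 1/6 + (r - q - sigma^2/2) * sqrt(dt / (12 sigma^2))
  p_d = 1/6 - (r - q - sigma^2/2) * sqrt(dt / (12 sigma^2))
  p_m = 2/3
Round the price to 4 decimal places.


Answer: Price = V(0,0) = 3.3851

Derivation:
dt = T/N = 0.125000; dx = sigma*sqrt(3*dt) = 0.251073
u = exp(dx) = 1.285404; d = 1/u = 0.777966
p_u = 0.148731, p_m = 0.666667, p_d = 0.184602
Discount per step: exp(-r*dt) = 0.998501
Stock lattice S(k, j) with j the centered position index:
  k=0: S(0,+0) = 106.4300
  k=1: S(1,-1) = 82.7989; S(1,+0) = 106.4300; S(1,+1) = 136.8055
  k=2: S(2,-2) = 64.4147; S(2,-1) = 82.7989; S(2,+0) = 106.4300; S(2,+1) = 136.8055; S(2,+2) = 175.8503
Terminal payoffs V(N, j) = max(K - S_T, 0):
  V(2,-2) = 28.265285; V(2,-1) = 9.881099; V(2,+0) = 0.000000; V(2,+1) = 0.000000; V(2,+2) = 0.000000
Backward induction: V(k, j) = exp(-r*dt) * [p_u * V(k+1, j+1) + p_m * V(k+1, j) + p_d * V(k+1, j-1)]
  V(1,-1) = exp(-r*dt) * [p_u*0.000000 + p_m*9.881099 + p_d*28.265285] = 11.787539
  V(1,+0) = exp(-r*dt) * [p_u*0.000000 + p_m*0.000000 + p_d*9.881099] = 1.821339
  V(1,+1) = exp(-r*dt) * [p_u*0.000000 + p_m*0.000000 + p_d*0.000000] = 0.000000
  V(0,+0) = exp(-r*dt) * [p_u*0.000000 + p_m*1.821339 + p_d*11.787539] = 3.385150


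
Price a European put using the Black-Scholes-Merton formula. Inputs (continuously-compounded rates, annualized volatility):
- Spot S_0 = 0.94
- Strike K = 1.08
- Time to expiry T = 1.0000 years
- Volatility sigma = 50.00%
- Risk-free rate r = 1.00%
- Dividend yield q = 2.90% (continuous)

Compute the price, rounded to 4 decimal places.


Answer: Price = 0.2832

Derivation:
d1 = (ln(S/K) + (r - q + 0.5*sigma^2) * T) / (sigma * sqrt(T)) = -0.06567289
d2 = d1 - sigma * sqrt(T) = -0.56567289
exp(-rT) = 0.99004983; exp(-qT) = 0.97141646
P = K * exp(-rT) * N(-d2) - S_0 * exp(-qT) * N(-d1)
N(-d1) = 0.52618087; N(-d2) = 0.71419192
P = 1.0800 * 0.99004983 * 0.71419192 - 0.9400 * 0.97141646 * 0.52618087 = 0.2832
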